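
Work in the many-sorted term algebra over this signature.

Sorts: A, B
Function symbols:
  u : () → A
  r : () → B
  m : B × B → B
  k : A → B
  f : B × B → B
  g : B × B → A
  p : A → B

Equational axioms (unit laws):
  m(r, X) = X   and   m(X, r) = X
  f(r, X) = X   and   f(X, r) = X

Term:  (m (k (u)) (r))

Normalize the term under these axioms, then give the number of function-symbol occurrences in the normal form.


size = 2

1. (m (k (u)) (r))  →  (k (u))
normal form: (k (u))


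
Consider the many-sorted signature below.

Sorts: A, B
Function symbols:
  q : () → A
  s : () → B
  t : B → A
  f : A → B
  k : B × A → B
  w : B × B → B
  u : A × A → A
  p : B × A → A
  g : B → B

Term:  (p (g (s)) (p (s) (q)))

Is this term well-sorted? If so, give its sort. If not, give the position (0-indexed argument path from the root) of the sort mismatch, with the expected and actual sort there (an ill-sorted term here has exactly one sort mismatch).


well-sorted; sort = A

    (s) : B
  (g (s)) : B
    (s) : B
    (q) : A
  (p (s) (q)) : A
(p (g (s)) (p (s) (q))) : A


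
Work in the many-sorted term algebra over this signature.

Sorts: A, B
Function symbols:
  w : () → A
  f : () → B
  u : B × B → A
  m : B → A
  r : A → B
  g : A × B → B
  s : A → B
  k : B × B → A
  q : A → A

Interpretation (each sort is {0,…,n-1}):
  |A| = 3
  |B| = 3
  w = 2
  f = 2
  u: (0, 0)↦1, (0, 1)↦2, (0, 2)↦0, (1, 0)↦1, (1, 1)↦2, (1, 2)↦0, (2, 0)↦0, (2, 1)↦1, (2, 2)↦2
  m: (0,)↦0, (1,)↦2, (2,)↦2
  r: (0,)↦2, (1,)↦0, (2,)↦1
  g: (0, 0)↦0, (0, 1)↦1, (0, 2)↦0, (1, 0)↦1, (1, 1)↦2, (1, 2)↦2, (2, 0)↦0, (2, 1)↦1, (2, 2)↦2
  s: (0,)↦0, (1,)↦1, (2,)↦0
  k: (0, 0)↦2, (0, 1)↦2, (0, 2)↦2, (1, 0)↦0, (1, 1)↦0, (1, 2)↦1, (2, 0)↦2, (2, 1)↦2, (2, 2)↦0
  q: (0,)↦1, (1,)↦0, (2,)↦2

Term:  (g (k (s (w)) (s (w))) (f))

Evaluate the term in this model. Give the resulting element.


  w = 2
  (s (w)) = s(2,) = 0
  w = 2
  (s (w)) = s(2,) = 0
  (k (s (w)) (s (w))) = k(0, 0) = 2
  f = 2
  (g (k (s (w)) (s (w))) (f)) = g(2, 2) = 2

value = 2


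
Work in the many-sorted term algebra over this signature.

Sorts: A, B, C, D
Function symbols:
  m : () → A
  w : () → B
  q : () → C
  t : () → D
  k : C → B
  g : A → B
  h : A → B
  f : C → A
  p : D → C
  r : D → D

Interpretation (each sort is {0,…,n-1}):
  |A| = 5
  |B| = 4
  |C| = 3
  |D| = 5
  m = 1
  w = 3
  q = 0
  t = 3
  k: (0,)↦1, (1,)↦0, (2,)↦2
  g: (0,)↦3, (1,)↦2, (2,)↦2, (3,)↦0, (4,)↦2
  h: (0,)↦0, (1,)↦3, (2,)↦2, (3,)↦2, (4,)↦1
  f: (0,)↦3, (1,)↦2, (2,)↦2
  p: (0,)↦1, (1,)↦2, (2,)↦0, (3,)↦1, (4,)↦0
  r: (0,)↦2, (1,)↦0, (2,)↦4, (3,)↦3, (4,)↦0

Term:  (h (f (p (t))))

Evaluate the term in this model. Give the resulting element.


value = 2

  t = 3
  (p (t)) = p(3,) = 1
  (f (p (t))) = f(1,) = 2
  (h (f (p (t)))) = h(2,) = 2


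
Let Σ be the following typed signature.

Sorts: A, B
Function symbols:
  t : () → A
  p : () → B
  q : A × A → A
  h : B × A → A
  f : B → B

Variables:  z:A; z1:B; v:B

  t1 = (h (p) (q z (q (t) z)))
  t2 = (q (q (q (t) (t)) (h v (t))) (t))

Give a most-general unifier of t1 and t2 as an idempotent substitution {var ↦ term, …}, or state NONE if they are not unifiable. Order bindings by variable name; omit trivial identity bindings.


head clash or occurs-check failure — not unifiable

NONE (not unifiable)


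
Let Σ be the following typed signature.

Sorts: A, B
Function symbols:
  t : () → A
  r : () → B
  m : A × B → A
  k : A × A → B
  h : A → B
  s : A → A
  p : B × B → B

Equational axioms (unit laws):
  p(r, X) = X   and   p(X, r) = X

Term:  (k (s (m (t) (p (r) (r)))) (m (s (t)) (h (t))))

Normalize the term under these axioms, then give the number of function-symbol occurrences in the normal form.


1. (k (s (m (t) (p (r) (r)))) (m (s (t)) (h (t))))  →  (k (s (m (t) (r))) (m (s (t)) (h (t))))
normal form: (k (s (m (t) (r))) (m (s (t)) (h (t))))

size = 10


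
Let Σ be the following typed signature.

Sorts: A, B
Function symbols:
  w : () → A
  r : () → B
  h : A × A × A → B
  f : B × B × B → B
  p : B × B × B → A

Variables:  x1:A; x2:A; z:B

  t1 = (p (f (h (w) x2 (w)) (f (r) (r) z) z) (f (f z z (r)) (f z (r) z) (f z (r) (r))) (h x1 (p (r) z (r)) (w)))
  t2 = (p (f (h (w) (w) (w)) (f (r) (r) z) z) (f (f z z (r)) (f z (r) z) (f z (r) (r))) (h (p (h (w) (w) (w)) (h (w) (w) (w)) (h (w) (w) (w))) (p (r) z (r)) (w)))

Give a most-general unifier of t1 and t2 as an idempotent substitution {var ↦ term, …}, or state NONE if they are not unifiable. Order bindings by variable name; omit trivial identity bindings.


{x1 ↦ (p (h (w) (w) (w)) (h (w) (w) (w)) (h (w) (w) (w))), x2 ↦ (w)}


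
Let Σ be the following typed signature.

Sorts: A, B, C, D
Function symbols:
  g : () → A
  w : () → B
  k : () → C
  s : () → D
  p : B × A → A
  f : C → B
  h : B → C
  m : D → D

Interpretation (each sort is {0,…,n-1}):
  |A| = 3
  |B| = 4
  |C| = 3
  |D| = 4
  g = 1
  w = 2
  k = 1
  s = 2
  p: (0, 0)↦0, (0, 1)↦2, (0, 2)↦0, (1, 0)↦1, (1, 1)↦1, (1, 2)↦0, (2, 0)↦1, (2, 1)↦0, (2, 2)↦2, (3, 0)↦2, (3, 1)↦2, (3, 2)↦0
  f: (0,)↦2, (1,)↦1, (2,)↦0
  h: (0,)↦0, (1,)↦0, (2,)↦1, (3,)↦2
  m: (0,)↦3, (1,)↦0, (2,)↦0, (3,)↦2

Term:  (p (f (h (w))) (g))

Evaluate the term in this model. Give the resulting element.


value = 1

  w = 2
  (h (w)) = h(2,) = 1
  (f (h (w))) = f(1,) = 1
  g = 1
  (p (f (h (w))) (g)) = p(1, 1) = 1


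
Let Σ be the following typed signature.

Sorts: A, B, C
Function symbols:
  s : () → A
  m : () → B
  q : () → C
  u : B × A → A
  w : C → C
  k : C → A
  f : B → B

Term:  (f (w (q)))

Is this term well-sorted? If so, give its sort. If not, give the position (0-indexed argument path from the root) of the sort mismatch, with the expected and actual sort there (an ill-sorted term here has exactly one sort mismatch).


    (q) : C
  (w (q)) : C
(f (w (q))) : ✗ arg 0 at [0] has sort C, expected B

ill-sorted at position [0]: expected B, got C


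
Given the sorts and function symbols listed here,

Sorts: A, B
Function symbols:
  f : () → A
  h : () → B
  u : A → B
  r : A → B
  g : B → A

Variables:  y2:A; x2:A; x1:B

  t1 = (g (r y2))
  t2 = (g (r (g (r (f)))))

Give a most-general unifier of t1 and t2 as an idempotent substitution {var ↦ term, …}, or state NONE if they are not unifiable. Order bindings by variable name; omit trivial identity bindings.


{y2 ↦ (g (r (f)))}


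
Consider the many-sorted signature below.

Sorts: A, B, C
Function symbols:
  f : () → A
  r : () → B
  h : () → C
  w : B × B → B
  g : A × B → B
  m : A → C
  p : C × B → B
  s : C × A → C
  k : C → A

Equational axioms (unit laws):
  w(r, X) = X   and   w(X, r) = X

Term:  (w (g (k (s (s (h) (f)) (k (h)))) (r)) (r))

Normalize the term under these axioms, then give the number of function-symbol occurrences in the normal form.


size = 9

1. (w (g (k (s (s (h) (f)) (k (h)))) (r)) (r))  →  (g (k (s (s (h) (f)) (k (h)))) (r))
normal form: (g (k (s (s (h) (f)) (k (h)))) (r))


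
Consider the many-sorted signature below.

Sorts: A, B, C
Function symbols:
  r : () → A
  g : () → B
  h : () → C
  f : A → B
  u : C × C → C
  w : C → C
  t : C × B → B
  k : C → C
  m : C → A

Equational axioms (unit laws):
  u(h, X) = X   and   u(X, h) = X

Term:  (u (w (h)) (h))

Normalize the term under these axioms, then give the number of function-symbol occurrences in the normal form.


size = 2

1. (u (w (h)) (h))  →  (w (h))
normal form: (w (h))


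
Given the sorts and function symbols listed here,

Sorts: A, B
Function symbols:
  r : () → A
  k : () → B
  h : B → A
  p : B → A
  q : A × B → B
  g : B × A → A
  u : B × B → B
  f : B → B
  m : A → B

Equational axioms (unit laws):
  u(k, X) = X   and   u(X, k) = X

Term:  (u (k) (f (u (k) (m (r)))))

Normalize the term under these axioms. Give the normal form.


1. (u (k) (f (u (k) (m (r)))))  →  (f (u (k) (m (r))))
2. (f (u (k) (m (r))))  →  (f (m (r)))

normal form = (f (m (r)))


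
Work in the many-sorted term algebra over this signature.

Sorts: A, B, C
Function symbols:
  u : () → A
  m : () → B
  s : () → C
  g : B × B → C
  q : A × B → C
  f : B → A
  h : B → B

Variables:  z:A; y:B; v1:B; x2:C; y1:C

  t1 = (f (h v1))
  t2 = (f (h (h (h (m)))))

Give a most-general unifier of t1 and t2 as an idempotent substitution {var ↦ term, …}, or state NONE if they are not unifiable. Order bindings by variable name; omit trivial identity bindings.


{v1 ↦ (h (h (m)))}


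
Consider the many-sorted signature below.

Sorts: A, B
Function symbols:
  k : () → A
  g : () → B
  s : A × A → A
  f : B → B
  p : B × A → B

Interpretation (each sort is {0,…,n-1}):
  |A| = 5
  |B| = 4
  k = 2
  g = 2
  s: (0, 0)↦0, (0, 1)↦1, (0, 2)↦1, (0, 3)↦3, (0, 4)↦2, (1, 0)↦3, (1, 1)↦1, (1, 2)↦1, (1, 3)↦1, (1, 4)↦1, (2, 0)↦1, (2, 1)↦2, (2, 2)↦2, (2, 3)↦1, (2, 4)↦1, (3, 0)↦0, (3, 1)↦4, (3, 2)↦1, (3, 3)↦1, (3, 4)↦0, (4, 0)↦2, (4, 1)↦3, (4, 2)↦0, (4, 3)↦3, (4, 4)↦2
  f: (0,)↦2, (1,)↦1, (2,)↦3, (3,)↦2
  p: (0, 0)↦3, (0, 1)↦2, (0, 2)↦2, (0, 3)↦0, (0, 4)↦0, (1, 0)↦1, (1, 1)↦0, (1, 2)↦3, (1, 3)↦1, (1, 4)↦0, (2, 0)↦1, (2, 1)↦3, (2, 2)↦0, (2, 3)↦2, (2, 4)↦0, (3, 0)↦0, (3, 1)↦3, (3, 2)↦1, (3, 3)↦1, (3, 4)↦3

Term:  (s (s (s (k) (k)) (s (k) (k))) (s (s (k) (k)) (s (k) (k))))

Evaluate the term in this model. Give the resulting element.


  k = 2
  k = 2
  (s (k) (k)) = s(2, 2) = 2
  k = 2
  k = 2
  (s (k) (k)) = s(2, 2) = 2
  (s (s (k) (k)) (s (k) (k))) = s(2, 2) = 2
  k = 2
  k = 2
  (s (k) (k)) = s(2, 2) = 2
  k = 2
  k = 2
  (s (k) (k)) = s(2, 2) = 2
  (s (s (k) (k)) (s (k) (k))) = s(2, 2) = 2
  (s (s (s (k) (k)) (s (k) (k))) (s (s (k) (k)) (s (k) (k)))) = s(2, 2) = 2

value = 2


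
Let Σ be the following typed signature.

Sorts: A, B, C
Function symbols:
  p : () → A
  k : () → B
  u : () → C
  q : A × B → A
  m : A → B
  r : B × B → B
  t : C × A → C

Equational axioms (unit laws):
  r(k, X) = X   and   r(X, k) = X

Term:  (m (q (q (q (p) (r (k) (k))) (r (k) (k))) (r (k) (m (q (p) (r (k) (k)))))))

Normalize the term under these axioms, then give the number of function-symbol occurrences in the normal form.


1. (m (q (q (q (p) (r (k) (k))) (r (k) (k))) (r (k) (m (q (p) (r (k) (k)))))))  →  (m (q (q (q (p) (k)) (r (k) (k))) (r (k) (m (q (p) (r (k) (k)))))))
2. (m (q (q (q (p) (k)) (r (k) (k))) (r (k) (m (q (p) (r (k) (k)))))))  →  (m (q (q (q (p) (k)) (k)) (r (k) (m (q (p) (r (k) (k)))))))
3. (m (q (q (q (p) (k)) (k)) (r (k) (m (q (p) (r (k) (k)))))))  →  (m (q (q (q (p) (k)) (k)) (m (q (p) (r (k) (k))))))
4. (m (q (q (q (p) (k)) (k)) (m (q (p) (r (k) (k))))))  →  (m (q (q (q (p) (k)) (k)) (m (q (p) (k)))))
normal form: (m (q (q (q (p) (k)) (k)) (m (q (p) (k)))))

size = 11


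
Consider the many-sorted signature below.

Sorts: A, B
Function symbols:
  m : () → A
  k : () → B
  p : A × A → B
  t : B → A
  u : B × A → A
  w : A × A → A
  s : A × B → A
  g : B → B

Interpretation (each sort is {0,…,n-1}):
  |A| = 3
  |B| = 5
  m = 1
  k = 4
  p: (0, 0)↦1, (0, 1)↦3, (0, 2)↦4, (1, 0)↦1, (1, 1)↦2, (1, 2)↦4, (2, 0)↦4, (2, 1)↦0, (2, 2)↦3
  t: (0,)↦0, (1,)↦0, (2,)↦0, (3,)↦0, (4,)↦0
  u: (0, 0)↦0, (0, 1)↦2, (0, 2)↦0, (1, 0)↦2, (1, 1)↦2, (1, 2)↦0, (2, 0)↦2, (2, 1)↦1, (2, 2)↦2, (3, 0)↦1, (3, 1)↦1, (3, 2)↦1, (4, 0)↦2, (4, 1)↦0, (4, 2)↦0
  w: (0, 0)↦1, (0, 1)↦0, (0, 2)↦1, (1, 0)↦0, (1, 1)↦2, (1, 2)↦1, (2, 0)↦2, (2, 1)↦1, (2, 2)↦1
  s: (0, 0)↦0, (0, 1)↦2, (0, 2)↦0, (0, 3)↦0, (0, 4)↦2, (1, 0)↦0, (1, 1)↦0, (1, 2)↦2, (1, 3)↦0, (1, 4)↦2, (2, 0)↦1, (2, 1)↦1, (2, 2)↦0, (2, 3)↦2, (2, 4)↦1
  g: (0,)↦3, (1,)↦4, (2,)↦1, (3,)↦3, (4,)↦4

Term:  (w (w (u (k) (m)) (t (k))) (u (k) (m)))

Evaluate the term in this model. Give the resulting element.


  k = 4
  m = 1
  (u (k) (m)) = u(4, 1) = 0
  k = 4
  (t (k)) = t(4,) = 0
  (w (u (k) (m)) (t (k))) = w(0, 0) = 1
  k = 4
  m = 1
  (u (k) (m)) = u(4, 1) = 0
  (w (w (u (k) (m)) (t (k))) (u (k) (m))) = w(1, 0) = 0

value = 0


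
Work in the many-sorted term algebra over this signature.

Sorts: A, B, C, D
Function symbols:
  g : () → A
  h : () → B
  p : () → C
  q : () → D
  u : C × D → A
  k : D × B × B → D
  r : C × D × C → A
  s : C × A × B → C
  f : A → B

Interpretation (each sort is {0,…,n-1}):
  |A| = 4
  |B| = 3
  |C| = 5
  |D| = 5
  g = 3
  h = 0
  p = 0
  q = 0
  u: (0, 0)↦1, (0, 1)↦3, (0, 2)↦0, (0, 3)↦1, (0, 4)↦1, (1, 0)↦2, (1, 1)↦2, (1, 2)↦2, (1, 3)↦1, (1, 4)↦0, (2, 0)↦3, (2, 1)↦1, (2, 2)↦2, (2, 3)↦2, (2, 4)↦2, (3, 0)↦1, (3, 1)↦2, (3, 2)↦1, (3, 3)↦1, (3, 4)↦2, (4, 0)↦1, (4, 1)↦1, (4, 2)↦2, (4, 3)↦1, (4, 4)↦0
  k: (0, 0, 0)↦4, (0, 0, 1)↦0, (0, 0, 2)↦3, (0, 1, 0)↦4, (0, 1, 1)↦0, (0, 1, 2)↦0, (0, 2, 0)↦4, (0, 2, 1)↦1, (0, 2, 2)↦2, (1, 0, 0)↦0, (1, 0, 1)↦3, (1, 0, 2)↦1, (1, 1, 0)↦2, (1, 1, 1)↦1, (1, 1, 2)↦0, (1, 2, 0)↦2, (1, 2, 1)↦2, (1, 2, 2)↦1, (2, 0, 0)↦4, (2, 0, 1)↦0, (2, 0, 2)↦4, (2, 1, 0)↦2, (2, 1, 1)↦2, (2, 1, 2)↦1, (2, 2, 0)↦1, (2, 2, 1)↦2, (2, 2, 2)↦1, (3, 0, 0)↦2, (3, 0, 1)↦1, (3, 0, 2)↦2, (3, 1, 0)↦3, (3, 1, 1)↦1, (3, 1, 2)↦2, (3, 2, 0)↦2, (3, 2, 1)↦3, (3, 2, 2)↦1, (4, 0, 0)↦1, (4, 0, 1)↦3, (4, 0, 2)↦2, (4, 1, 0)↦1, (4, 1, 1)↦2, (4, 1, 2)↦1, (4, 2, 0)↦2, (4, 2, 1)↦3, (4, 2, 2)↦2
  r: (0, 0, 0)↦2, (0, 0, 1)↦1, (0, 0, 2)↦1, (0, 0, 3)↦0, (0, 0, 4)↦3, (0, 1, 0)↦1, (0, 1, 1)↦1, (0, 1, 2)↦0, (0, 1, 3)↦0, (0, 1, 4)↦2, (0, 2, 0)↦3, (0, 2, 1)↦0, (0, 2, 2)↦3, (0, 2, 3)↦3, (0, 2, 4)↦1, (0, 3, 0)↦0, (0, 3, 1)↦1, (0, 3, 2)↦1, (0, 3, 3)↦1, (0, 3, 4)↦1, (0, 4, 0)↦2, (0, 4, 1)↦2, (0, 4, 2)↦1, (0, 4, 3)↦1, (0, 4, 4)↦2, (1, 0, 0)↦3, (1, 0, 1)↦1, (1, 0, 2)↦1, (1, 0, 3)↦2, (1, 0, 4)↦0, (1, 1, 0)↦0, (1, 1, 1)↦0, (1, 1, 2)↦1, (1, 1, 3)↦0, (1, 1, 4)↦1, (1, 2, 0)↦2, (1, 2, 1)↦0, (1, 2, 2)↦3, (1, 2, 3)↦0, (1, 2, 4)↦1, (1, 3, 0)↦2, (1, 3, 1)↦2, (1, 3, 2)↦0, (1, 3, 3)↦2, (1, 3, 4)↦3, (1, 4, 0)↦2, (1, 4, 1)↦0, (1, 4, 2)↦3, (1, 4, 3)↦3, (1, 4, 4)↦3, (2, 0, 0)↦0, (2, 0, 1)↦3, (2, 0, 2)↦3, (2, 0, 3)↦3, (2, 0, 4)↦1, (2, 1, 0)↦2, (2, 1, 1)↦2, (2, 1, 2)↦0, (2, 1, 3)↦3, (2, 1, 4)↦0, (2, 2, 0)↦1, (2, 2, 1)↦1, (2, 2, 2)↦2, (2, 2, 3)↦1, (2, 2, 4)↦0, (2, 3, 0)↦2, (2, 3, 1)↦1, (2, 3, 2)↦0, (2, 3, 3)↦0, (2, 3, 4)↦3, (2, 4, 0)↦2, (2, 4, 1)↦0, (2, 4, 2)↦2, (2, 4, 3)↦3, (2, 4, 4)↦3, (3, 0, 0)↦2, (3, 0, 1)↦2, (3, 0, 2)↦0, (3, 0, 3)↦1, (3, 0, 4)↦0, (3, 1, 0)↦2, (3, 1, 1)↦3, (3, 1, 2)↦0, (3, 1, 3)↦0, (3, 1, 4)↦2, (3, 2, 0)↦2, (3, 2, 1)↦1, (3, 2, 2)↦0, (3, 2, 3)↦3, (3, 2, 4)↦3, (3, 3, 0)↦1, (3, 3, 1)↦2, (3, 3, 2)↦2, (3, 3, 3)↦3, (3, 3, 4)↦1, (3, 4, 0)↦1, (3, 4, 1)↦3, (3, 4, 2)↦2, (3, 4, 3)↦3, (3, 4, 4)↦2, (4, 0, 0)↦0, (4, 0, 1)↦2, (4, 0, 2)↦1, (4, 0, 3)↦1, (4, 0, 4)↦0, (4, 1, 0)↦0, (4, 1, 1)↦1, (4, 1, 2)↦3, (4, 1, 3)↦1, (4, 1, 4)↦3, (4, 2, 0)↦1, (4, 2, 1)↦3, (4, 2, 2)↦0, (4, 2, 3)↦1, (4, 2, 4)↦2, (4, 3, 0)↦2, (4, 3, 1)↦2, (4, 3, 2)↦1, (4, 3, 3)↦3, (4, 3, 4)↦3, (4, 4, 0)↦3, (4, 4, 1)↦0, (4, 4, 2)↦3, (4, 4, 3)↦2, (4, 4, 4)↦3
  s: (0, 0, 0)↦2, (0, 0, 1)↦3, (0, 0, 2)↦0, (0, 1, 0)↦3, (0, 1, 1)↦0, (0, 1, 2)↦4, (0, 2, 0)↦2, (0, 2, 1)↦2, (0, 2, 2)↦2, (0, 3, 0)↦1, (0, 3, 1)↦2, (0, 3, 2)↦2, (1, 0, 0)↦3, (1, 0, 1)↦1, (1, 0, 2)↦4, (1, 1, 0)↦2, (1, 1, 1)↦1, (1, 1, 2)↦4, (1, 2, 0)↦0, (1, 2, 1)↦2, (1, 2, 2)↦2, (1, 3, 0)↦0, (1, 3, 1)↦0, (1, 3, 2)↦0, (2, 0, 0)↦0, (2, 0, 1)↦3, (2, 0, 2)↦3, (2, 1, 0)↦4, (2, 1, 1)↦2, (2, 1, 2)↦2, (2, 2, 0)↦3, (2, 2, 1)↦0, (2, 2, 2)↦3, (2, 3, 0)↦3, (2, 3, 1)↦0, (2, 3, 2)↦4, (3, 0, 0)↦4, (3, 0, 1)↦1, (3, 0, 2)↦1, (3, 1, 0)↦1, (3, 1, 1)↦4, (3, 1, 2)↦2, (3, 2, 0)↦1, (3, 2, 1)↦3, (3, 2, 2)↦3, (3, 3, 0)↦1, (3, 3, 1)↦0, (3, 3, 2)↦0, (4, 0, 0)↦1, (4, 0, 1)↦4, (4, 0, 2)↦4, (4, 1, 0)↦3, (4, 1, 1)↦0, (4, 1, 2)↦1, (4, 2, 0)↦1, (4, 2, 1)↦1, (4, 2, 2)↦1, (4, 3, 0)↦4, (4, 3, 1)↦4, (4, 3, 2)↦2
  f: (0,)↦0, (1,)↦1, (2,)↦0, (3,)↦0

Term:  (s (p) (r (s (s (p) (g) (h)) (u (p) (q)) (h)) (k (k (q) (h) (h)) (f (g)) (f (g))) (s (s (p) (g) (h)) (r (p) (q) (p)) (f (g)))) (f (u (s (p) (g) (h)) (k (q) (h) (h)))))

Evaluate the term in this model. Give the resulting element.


value = 2

  p = 0
  p = 0
  g = 3
  h = 0
  (s (p) (g) (h)) = s(0, 3, 0) = 1
  p = 0
  q = 0
  (u (p) (q)) = u(0, 0) = 1
  h = 0
  (s (s (p) (g) (h)) (u (p) (q)) (h)) = s(1, 1, 0) = 2
  q = 0
  h = 0
  h = 0
  (k (q) (h) (h)) = k(0, 0, 0) = 4
  g = 3
  (f (g)) = f(3,) = 0
  g = 3
  (f (g)) = f(3,) = 0
  (k (k (q) (h) (h)) (f (g)) (f (g))) = k(4, 0, 0) = 1
  p = 0
  g = 3
  h = 0
  (s (p) (g) (h)) = s(0, 3, 0) = 1
  p = 0
  q = 0
  p = 0
  (r (p) (q) (p)) = r(0, 0, 0) = 2
  g = 3
  (f (g)) = f(3,) = 0
  (s (s (p) (g) (h)) (r (p) (q) (p)) (f (g))) = s(1, 2, 0) = 0
  (r (s (s (p) (g) (h)) (u (p) (q)) (h)) (k (k (q) (h) (h)) (f (g)) (f (g))) (s (s (p) (g) (h)) (r (p) (q) (p)) (f (g)))) = r(2, 1, 0) = 2
  p = 0
  g = 3
  h = 0
  (s (p) (g) (h)) = s(0, 3, 0) = 1
  q = 0
  h = 0
  h = 0
  (k (q) (h) (h)) = k(0, 0, 0) = 4
  (u (s (p) (g) (h)) (k (q) (h) (h))) = u(1, 4) = 0
  (f (u (s (p) (g) (h)) (k (q) (h) (h)))) = f(0,) = 0
  (s (p) (r (s (s (p) (g) (h)) (u (p) (q)) (h)) (k (k (q) (h) (h)) (f (g)) (f (g))) (s (s (p) (g) (h)) (r (p) (q) (p)) (f (g)))) (f (u (s (p) (g) (h)) (k (q) (h) (h))))) = s(0, 2, 0) = 2


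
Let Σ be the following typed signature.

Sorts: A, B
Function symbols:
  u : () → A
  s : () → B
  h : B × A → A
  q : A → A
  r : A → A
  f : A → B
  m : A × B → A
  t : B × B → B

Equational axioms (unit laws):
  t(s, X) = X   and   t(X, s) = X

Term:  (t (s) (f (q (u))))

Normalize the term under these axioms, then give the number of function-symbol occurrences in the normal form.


size = 3

1. (t (s) (f (q (u))))  →  (f (q (u)))
normal form: (f (q (u)))


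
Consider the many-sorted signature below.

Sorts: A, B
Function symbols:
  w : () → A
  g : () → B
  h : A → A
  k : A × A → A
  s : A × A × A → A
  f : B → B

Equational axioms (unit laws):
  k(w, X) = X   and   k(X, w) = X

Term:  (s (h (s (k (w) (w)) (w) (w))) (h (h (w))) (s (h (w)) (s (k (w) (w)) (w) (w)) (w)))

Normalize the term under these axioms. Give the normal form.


1. (s (h (s (k (w) (w)) (w) (w))) (h (h (w))) (s (h (w)) (s (k (w) (w)) (w) (w)) (w)))  →  (s (h (s (w) (w) (w))) (h (h (w))) (s (h (w)) (s (k (w) (w)) (w) (w)) (w)))
2. (s (h (s (w) (w) (w))) (h (h (w))) (s (h (w)) (s (k (w) (w)) (w) (w)) (w)))  →  (s (h (s (w) (w) (w))) (h (h (w))) (s (h (w)) (s (w) (w) (w)) (w)))

normal form = (s (h (s (w) (w) (w))) (h (h (w))) (s (h (w)) (s (w) (w) (w)) (w)))


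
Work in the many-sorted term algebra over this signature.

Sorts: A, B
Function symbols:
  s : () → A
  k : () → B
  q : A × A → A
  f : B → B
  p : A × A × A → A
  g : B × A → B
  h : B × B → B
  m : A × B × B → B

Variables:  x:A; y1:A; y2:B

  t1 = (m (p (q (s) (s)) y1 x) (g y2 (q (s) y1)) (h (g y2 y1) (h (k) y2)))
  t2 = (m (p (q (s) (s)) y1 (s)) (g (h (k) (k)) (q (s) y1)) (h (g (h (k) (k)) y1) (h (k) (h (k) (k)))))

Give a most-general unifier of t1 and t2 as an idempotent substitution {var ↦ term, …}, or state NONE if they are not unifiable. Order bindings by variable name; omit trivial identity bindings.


{x ↦ (s), y2 ↦ (h (k) (k))}


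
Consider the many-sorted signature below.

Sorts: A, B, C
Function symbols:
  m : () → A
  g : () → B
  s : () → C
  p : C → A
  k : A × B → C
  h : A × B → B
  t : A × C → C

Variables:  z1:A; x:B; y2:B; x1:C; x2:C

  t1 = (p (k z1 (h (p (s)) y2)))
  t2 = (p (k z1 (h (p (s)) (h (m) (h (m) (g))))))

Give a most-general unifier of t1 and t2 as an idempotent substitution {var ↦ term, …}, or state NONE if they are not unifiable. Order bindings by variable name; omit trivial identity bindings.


{y2 ↦ (h (m) (h (m) (g)))}


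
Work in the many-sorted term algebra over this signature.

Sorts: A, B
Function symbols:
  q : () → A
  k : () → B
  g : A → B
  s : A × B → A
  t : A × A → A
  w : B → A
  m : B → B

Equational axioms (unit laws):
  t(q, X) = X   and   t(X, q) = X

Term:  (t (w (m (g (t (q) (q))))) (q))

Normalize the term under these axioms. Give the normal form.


normal form = (w (m (g (q))))

1. (t (w (m (g (t (q) (q))))) (q))  →  (w (m (g (t (q) (q)))))
2. (w (m (g (t (q) (q)))))  →  (w (m (g (q))))


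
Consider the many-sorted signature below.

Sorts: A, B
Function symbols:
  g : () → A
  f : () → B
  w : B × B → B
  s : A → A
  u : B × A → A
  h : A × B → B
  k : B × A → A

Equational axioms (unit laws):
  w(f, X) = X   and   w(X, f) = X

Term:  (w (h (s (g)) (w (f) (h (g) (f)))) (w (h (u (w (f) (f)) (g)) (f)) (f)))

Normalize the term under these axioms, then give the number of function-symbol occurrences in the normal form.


1. (w (h (s (g)) (w (f) (h (g) (f)))) (w (h (u (w (f) (f)) (g)) (f)) (f)))  →  (w (h (s (g)) (h (g) (f))) (w (h (u (w (f) (f)) (g)) (f)) (f)))
2. (w (h (s (g)) (h (g) (f))) (w (h (u (w (f) (f)) (g)) (f)) (f)))  →  (w (h (s (g)) (h (g) (f))) (h (u (w (f) (f)) (g)) (f)))
3. (w (h (s (g)) (h (g) (f))) (h (u (w (f) (f)) (g)) (f)))  →  (w (h (s (g)) (h (g) (f))) (h (u (f) (g)) (f)))
normal form: (w (h (s (g)) (h (g) (f))) (h (u (f) (g)) (f)))

size = 12


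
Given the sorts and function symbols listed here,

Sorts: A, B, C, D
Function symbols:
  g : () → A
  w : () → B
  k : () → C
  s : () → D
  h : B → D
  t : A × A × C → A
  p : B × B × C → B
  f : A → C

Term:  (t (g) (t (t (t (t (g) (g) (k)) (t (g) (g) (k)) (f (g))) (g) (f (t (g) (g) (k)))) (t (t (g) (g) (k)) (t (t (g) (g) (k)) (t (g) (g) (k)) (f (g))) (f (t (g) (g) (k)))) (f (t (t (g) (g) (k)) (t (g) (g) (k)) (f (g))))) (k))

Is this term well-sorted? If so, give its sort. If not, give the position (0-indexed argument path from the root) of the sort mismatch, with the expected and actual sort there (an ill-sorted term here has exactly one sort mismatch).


  (g) : A
          (g) : A
          (g) : A
          (k) : C
        (t (g) (g) (k)) : A
          (g) : A
          (g) : A
          (k) : C
        (t (g) (g) (k)) : A
          (g) : A
        (f (g)) : C
      (t (t (g) (g) (k)) (t (g) (g) (k)) (f (g))) : A
      (g) : A
          (g) : A
          (g) : A
          (k) : C
        (t (g) (g) (k)) : A
      (f (t (g) (g) (k))) : C
    (t (t (t (g) (g) (k)) (t (g) (g) (k)) (f (g))) (g) (f (t (g) (g) (k)))) : A
        (g) : A
        (g) : A
        (k) : C
      (t (g) (g) (k)) : A
          (g) : A
          (g) : A
          (k) : C
        (t (g) (g) (k)) : A
          (g) : A
          (g) : A
          (k) : C
        (t (g) (g) (k)) : A
          (g) : A
        (f (g)) : C
      (t (t (g) (g) (k)) (t (g) (g) (k)) (f (g))) : A
          (g) : A
          (g) : A
          (k) : C
        (t (g) (g) (k)) : A
      (f (t (g) (g) (k))) : C
    (t (t (g) (g) (k)) (t (t (g) (g) (k)) (t (g) (g) (k)) (f (g))) (f (t (g) (g) (k)))) : A
          (g) : A
          (g) : A
          (k) : C
        (t (g) (g) (k)) : A
          (g) : A
          (g) : A
          (k) : C
        (t (g) (g) (k)) : A
          (g) : A
        (f (g)) : C
      (t (t (g) (g) (k)) (t (g) (g) (k)) (f (g))) : A
    (f (t (t (g) (g) (k)) (t (g) (g) (k)) (f (g)))) : C
  (t (t (t (t (g) (g) (k)) (t (g) (g) (k)) (f (g))) (g) (f (t (g) (g) (k)))) (t (t (g) (g) (k)) (t (t (g) (g) (k)) (t (g) (g) (k)) (f (g))) (f (t (g) (g) (k)))) (f (t (t (g) (g) (k)) (t (g) (g) (k)) (f (g))))) : A
  (k) : C
(t (g) (t (t (t (t (g) (g) (k)) (t (g) (g) (k)) (f (g))) (g) (f (t (g) (g) (k)))) (t (t (g) (g) (k)) (t (t (g) (g) (k)) (t (g) (g) (k)) (f (g))) (f (t (g) (g) (k)))) (f (t (t (g) (g) (k)) (t (g) (g) (k)) (f (g))))) (k)) : A

well-sorted; sort = A


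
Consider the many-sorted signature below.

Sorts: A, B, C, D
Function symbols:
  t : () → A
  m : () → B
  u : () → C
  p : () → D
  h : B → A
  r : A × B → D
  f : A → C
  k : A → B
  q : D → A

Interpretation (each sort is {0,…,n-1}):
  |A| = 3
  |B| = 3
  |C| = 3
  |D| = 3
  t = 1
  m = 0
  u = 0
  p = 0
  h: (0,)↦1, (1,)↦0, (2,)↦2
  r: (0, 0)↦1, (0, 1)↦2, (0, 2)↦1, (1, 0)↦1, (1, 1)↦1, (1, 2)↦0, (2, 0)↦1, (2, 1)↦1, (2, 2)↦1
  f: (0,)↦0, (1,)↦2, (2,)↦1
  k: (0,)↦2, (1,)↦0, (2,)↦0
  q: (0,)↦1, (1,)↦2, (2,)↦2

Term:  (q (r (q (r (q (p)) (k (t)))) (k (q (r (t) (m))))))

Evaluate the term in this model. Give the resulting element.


  p = 0
  (q (p)) = q(0,) = 1
  t = 1
  (k (t)) = k(1,) = 0
  (r (q (p)) (k (t))) = r(1, 0) = 1
  (q (r (q (p)) (k (t)))) = q(1,) = 2
  t = 1
  m = 0
  (r (t) (m)) = r(1, 0) = 1
  (q (r (t) (m))) = q(1,) = 2
  (k (q (r (t) (m)))) = k(2,) = 0
  (r (q (r (q (p)) (k (t)))) (k (q (r (t) (m))))) = r(2, 0) = 1
  (q (r (q (r (q (p)) (k (t)))) (k (q (r (t) (m)))))) = q(1,) = 2

value = 2


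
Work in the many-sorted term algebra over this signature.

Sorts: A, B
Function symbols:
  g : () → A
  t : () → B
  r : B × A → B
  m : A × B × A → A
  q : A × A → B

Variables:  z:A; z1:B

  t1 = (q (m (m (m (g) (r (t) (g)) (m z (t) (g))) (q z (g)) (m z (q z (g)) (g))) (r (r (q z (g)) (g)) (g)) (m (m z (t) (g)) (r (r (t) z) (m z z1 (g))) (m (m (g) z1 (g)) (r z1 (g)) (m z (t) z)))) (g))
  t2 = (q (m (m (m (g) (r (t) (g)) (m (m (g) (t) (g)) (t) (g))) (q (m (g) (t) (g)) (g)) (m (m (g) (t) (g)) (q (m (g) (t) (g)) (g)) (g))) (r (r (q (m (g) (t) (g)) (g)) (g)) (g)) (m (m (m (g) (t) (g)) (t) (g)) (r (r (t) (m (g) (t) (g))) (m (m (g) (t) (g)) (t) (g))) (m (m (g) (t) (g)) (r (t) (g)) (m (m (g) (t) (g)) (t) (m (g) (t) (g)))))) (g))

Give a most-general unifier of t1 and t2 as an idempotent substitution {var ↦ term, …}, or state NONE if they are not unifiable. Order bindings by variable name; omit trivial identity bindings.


{z ↦ (m (g) (t) (g)), z1 ↦ (t)}


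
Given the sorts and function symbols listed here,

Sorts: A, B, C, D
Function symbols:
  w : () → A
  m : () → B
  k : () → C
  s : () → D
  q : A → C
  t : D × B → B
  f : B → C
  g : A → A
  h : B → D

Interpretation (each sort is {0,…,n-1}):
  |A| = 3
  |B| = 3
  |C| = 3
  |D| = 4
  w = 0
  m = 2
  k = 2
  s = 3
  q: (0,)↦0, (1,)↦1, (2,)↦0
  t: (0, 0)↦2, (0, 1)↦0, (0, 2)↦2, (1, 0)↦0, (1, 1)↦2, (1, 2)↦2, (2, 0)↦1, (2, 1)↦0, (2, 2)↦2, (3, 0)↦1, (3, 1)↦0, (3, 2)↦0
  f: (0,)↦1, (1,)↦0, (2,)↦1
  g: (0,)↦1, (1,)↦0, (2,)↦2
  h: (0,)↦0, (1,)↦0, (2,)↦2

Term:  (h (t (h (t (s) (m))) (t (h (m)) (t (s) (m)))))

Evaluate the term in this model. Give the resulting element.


  s = 3
  m = 2
  (t (s) (m)) = t(3, 2) = 0
  (h (t (s) (m))) = h(0,) = 0
  m = 2
  (h (m)) = h(2,) = 2
  s = 3
  m = 2
  (t (s) (m)) = t(3, 2) = 0
  (t (h (m)) (t (s) (m))) = t(2, 0) = 1
  (t (h (t (s) (m))) (t (h (m)) (t (s) (m)))) = t(0, 1) = 0
  (h (t (h (t (s) (m))) (t (h (m)) (t (s) (m))))) = h(0,) = 0

value = 0


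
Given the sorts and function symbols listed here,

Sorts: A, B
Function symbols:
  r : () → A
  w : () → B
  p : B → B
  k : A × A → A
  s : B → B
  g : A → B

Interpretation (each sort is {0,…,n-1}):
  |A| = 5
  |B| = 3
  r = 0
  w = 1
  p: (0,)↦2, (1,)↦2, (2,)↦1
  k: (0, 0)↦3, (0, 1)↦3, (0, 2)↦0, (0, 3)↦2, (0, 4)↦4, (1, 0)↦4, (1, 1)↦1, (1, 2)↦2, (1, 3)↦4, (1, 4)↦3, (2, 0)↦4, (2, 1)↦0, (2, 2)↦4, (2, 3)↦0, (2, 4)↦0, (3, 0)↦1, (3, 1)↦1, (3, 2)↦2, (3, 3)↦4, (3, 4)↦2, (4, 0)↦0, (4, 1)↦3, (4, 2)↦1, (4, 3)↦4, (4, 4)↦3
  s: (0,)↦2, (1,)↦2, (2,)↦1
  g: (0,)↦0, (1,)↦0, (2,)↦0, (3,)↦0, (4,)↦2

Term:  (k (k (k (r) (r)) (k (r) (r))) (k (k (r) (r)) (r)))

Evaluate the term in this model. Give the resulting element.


  r = 0
  r = 0
  (k (r) (r)) = k(0, 0) = 3
  r = 0
  r = 0
  (k (r) (r)) = k(0, 0) = 3
  (k (k (r) (r)) (k (r) (r))) = k(3, 3) = 4
  r = 0
  r = 0
  (k (r) (r)) = k(0, 0) = 3
  r = 0
  (k (k (r) (r)) (r)) = k(3, 0) = 1
  (k (k (k (r) (r)) (k (r) (r))) (k (k (r) (r)) (r))) = k(4, 1) = 3

value = 3


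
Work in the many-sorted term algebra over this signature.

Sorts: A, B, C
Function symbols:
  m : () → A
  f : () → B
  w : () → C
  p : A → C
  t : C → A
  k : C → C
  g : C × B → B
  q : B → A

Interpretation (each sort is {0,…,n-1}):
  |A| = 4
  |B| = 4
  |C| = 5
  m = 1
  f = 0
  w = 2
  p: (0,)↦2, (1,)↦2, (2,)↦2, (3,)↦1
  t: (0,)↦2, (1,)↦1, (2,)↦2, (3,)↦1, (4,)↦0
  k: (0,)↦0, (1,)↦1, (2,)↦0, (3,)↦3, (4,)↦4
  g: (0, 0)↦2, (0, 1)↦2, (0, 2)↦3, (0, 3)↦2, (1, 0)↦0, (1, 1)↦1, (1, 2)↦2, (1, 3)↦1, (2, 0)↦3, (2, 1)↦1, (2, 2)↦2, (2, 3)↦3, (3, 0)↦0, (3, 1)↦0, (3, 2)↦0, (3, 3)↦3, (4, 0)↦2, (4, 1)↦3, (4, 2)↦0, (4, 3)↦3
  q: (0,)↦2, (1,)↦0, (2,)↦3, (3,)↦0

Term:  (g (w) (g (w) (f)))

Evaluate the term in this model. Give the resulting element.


value = 3

  w = 2
  w = 2
  f = 0
  (g (w) (f)) = g(2, 0) = 3
  (g (w) (g (w) (f))) = g(2, 3) = 3


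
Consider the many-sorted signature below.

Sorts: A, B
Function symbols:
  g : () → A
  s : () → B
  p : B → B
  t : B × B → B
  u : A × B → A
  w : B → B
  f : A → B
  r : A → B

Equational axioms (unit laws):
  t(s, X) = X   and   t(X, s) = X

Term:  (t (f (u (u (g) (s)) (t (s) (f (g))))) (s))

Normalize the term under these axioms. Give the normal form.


1. (t (f (u (u (g) (s)) (t (s) (f (g))))) (s))  →  (f (u (u (g) (s)) (t (s) (f (g)))))
2. (f (u (u (g) (s)) (t (s) (f (g)))))  →  (f (u (u (g) (s)) (f (g))))

normal form = (f (u (u (g) (s)) (f (g))))


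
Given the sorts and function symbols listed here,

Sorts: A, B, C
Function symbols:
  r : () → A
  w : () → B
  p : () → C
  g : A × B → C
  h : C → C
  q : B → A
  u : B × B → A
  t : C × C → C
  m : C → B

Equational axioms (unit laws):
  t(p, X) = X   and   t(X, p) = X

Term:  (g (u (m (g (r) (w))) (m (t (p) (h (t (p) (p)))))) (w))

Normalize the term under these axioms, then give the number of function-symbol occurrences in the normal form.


1. (g (u (m (g (r) (w))) (m (t (p) (h (t (p) (p)))))) (w))  →  (g (u (m (g (r) (w))) (m (h (t (p) (p))))) (w))
2. (g (u (m (g (r) (w))) (m (h (t (p) (p))))) (w))  →  (g (u (m (g (r) (w))) (m (h (p)))) (w))
normal form: (g (u (m (g (r) (w))) (m (h (p)))) (w))

size = 10


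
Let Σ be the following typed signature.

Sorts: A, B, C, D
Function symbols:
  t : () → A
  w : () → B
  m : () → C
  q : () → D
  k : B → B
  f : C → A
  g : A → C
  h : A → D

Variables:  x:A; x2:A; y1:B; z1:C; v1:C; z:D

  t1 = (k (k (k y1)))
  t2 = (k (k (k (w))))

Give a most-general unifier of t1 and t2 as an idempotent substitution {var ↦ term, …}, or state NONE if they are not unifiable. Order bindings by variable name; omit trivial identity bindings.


{y1 ↦ (w)}


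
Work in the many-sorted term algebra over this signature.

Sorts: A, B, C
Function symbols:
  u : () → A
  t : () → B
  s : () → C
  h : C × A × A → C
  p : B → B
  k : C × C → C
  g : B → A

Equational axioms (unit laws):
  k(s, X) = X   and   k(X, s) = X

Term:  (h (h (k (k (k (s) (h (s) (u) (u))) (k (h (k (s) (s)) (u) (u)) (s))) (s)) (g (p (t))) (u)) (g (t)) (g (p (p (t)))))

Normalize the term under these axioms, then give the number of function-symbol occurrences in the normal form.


1. (h (h (k (k (k (s) (h (s) (u) (u))) (k (h (k (s) (s)) (u) (u)) (s))) (s)) (g (p (t))) (u)) (g (t)) (g (p (p (t)))))  →  (h (h (k (k (s) (h (s) (u) (u))) (k (h (k (s) (s)) (u) (u)) (s))) (g (p (t))) (u)) (g (t)) (g (p (p (t)))))
2. (h (h (k (k (s) (h (s) (u) (u))) (k (h (k (s) (s)) (u) (u)) (s))) (g (p (t))) (u)) (g (t)) (g (p (p (t)))))  →  (h (h (k (h (s) (u) (u)) (k (h (k (s) (s)) (u) (u)) (s))) (g (p (t))) (u)) (g (t)) (g (p (p (t)))))
3. (h (h (k (h (s) (u) (u)) (k (h (k (s) (s)) (u) (u)) (s))) (g (p (t))) (u)) (g (t)) (g (p (p (t)))))  →  (h (h (k (h (s) (u) (u)) (h (k (s) (s)) (u) (u))) (g (p (t))) (u)) (g (t)) (g (p (p (t)))))
4. (h (h (k (h (s) (u) (u)) (h (k (s) (s)) (u) (u))) (g (p (t))) (u)) (g (t)) (g (p (p (t)))))  →  (h (h (k (h (s) (u) (u)) (h (s) (u) (u))) (g (p (t))) (u)) (g (t)) (g (p (p (t)))))
normal form: (h (h (k (h (s) (u) (u)) (h (s) (u) (u))) (g (p (t))) (u)) (g (t)) (g (p (p (t)))))

size = 21


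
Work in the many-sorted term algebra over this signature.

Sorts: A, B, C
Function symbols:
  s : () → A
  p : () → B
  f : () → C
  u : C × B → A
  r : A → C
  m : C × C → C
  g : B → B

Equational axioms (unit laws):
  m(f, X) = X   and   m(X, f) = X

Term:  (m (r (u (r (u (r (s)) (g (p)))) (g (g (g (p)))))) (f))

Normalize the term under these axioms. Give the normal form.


normal form = (r (u (r (u (r (s)) (g (p)))) (g (g (g (p))))))

1. (m (r (u (r (u (r (s)) (g (p)))) (g (g (g (p)))))) (f))  →  (r (u (r (u (r (s)) (g (p)))) (g (g (g (p))))))


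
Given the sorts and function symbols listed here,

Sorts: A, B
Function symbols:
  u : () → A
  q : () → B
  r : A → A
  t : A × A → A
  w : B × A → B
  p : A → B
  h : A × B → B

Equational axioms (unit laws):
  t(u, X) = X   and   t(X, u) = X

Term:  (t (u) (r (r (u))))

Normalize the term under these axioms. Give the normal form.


normal form = (r (r (u)))

1. (t (u) (r (r (u))))  →  (r (r (u)))


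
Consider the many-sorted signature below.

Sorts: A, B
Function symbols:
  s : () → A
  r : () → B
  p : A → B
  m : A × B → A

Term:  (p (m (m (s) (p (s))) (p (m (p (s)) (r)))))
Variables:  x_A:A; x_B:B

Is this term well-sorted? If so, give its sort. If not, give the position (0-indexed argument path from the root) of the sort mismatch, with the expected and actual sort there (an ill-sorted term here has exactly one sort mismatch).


ill-sorted at position [0, 1, 0, 0]: expected A, got B

      (s) : A
        (s) : A
      (p (s)) : B
    (m (s) (p (s))) : A
          (s) : A
        (p (s)) : B
        (r) : B
      (m (p (s)) (r)) : ✗ arg 0 at [0, 1, 0, 0] has sort B, expected A


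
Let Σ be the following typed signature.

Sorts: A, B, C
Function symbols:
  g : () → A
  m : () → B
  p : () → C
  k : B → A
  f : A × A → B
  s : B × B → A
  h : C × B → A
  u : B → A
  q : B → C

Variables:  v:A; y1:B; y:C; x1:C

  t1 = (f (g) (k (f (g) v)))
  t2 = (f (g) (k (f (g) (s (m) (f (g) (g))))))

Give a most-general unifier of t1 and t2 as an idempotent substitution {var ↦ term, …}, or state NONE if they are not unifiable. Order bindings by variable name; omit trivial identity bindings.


{v ↦ (s (m) (f (g) (g)))}


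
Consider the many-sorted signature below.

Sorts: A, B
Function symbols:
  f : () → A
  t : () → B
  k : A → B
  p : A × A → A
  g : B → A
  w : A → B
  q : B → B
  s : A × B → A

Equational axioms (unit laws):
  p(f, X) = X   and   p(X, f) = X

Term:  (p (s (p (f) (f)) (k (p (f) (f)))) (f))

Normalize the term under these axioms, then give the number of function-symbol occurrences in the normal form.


size = 4

1. (p (s (p (f) (f)) (k (p (f) (f)))) (f))  →  (s (p (f) (f)) (k (p (f) (f))))
2. (s (p (f) (f)) (k (p (f) (f))))  →  (s (f) (k (p (f) (f))))
3. (s (f) (k (p (f) (f))))  →  (s (f) (k (f)))
normal form: (s (f) (k (f)))


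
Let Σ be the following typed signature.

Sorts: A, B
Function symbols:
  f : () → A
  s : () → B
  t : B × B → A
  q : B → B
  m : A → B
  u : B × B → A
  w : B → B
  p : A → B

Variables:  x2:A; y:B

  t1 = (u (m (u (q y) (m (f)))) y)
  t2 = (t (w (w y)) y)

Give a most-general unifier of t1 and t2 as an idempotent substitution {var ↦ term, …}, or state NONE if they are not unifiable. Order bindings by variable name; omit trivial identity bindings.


head clash or occurs-check failure — not unifiable

NONE (not unifiable)


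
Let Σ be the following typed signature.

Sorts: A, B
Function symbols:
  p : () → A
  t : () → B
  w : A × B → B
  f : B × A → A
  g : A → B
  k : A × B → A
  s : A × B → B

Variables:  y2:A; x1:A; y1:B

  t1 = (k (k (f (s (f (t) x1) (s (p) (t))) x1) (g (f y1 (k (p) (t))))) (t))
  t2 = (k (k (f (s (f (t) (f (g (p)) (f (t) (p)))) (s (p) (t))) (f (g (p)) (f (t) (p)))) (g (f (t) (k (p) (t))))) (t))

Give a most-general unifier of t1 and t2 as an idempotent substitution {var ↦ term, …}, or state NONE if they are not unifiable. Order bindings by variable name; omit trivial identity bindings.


{x1 ↦ (f (g (p)) (f (t) (p))), y1 ↦ (t)}


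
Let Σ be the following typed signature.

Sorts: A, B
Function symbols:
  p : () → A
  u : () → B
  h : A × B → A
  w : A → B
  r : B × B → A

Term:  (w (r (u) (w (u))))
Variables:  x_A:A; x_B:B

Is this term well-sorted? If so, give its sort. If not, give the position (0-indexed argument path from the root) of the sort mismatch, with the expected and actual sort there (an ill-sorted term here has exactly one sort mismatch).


ill-sorted at position [0, 1, 0]: expected A, got B

    (u) : B
      (u) : B
    (w (u)) : ✗ arg 0 at [0, 1, 0] has sort B, expected A


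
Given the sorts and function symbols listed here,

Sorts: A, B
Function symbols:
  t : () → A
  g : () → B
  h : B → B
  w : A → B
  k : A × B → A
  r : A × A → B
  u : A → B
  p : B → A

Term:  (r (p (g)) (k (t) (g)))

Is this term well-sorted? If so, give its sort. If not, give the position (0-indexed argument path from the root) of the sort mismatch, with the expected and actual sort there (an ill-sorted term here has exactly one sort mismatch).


well-sorted; sort = B

    (g) : B
  (p (g)) : A
    (t) : A
    (g) : B
  (k (t) (g)) : A
(r (p (g)) (k (t) (g))) : B


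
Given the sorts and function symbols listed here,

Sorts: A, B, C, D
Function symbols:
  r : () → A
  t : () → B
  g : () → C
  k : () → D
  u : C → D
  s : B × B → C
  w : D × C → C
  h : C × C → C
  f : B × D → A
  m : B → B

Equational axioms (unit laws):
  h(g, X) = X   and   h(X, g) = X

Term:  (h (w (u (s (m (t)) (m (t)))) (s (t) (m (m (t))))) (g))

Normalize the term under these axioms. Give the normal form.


normal form = (w (u (s (m (t)) (m (t)))) (s (t) (m (m (t)))))

1. (h (w (u (s (m (t)) (m (t)))) (s (t) (m (m (t))))) (g))  →  (w (u (s (m (t)) (m (t)))) (s (t) (m (m (t)))))


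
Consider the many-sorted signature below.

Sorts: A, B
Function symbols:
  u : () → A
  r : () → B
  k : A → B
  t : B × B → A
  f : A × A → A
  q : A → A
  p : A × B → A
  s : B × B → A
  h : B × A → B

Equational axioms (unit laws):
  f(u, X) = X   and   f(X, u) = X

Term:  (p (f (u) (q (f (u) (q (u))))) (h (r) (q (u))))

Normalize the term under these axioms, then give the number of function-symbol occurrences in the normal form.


size = 8

1. (p (f (u) (q (f (u) (q (u))))) (h (r) (q (u))))  →  (p (q (f (u) (q (u)))) (h (r) (q (u))))
2. (p (q (f (u) (q (u)))) (h (r) (q (u))))  →  (p (q (q (u))) (h (r) (q (u))))
normal form: (p (q (q (u))) (h (r) (q (u))))


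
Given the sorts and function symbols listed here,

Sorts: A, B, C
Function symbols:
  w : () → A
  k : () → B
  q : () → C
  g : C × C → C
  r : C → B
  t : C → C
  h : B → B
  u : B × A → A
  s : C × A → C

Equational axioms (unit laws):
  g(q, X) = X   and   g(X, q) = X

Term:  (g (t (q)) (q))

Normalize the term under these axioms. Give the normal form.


normal form = (t (q))

1. (g (t (q)) (q))  →  (t (q))


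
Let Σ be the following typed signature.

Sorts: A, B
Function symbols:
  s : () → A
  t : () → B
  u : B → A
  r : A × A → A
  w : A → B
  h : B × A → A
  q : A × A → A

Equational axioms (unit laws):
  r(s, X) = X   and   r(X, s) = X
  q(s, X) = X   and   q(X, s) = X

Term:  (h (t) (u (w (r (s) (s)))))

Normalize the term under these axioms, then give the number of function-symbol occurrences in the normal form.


size = 5

1. (h (t) (u (w (r (s) (s)))))  →  (h (t) (u (w (s))))
normal form: (h (t) (u (w (s))))
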